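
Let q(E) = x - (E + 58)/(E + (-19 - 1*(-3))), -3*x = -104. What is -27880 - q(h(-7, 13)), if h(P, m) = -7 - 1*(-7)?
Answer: -670039/24 ≈ -27918.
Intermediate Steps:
h(P, m) = 0 (h(P, m) = -7 + 7 = 0)
x = 104/3 (x = -⅓*(-104) = 104/3 ≈ 34.667)
q(E) = 104/3 - (58 + E)/(-16 + E) (q(E) = 104/3 - (E + 58)/(E + (-19 - 1*(-3))) = 104/3 - (58 + E)/(E + (-19 + 3)) = 104/3 - (58 + E)/(E - 16) = 104/3 - (58 + E)/(-16 + E))
-27880 - q(h(-7, 13)) = -27880 - (-1838 + 101*0)/(3*(-16 + 0)) = -27880 - (-1838 + 0)/(3*(-16)) = -27880 - (-1)*(-1838)/(3*16) = -27880 - 1*919/24 = -27880 - 919/24 = -670039/24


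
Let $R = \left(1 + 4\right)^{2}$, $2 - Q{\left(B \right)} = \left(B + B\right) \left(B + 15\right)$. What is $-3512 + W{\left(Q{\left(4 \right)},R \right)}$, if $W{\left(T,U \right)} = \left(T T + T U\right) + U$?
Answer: $15263$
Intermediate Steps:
$Q{\left(B \right)} = 2 - 2 B \left(15 + B\right)$ ($Q{\left(B \right)} = 2 - \left(B + B\right) \left(B + 15\right) = 2 - 2 B \left(15 + B\right)$)
$R = 25$ ($R = 5^{2} = 25$)
$W{\left(T,U \right)} = U + T^{2} + T U$ ($W{\left(T,U \right)} = \left(T^{2} + T U\right) + U = U + T^{2} + T U$)
$-3512 + W{\left(Q{\left(4 \right)},R \right)} = -3512 + \left(25 + \left(2 - 120 - 2 \cdot 4^{2}\right)^{2} + \left(2 - 120 - 2 \cdot 4^{2}\right) 25\right) = -3512 + \left(25 + \left(2 - 120 - 32\right)^{2} + \left(2 - 120 - 32\right) 25\right) = -3512 + \left(25 + \left(-150\right)^{2} - 3750\right) = -3512 + \left(25 + 22500 - 3750\right) = -3512 + 18775 = 15263$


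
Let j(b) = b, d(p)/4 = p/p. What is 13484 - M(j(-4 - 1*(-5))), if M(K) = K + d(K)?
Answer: 13479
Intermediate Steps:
d(p) = 4 (d(p) = 4*(p/p) = 4*1 = 4)
M(K) = 4 + K (M(K) = K + 4 = 4 + K)
13484 - M(j(-4 - 1*(-5))) = 13484 - (4 + (-4 - 1*(-5))) = 13484 - (4 + (-4 + 5)) = 13484 - (4 + 1) = 13484 - 1*5 = 13484 - 5 = 13479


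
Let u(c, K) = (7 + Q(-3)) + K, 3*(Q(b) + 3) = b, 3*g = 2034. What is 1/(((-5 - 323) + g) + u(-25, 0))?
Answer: 1/353 ≈ 0.0028329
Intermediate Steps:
g = 678 (g = (⅓)*2034 = 678)
Q(b) = -3 + b/3
u(c, K) = 3 + K (u(c, K) = (7 + (-3 + (⅓)*(-3))) + K = (7 + (-3 - 1)) + K = (7 - 4) + K = 3 + K)
1/(((-5 - 323) + g) + u(-25, 0)) = 1/(((-5 - 323) + 678) + (3 + 0)) = 1/((-328 + 678) + 3) = 1/(350 + 3) = 1/353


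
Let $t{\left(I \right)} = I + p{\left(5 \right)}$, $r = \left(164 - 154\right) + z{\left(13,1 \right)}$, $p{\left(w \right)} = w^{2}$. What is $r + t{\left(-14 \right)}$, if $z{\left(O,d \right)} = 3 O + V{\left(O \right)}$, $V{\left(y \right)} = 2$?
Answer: $62$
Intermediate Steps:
$z{\left(O,d \right)} = 2 + 3 O$ ($z{\left(O,d \right)} = 3 O + 2 = 2 + 3 O$)
$r = 51$ ($r = \left(164 - 154\right) + \left(2 + 3 \cdot 13\right) = 10 + \left(2 + 39\right) = 10 + 41 = 51$)
$t{\left(I \right)} = 25 + I$ ($t{\left(I \right)} = I + 5^{2} = I + 25 = 25 + I$)
$r + t{\left(-14 \right)} = 51 + \left(25 - 14\right) = 51 + 11 = 62$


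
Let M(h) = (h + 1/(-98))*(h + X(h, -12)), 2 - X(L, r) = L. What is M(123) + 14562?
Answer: 725591/49 ≈ 14808.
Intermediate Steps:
X(L, r) = 2 - L
M(h) = -1/49 + 2*h (M(h) = (h + 1/(-98))*(h + (2 - h)) = (h - 1/98)*2 = (-1/98 + h)*2 = -1/49 + 2*h)
M(123) + 14562 = (-1/49 + 2*123) + 14562 = (-1/49 + 246) + 14562 = 12053/49 + 14562 = 725591/49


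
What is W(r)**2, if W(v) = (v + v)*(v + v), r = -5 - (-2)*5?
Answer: 10000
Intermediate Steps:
r = 5 (r = -5 - 1*(-10) = -5 + 10 = 5)
W(v) = 4*v**2 (W(v) = (2*v)*(2*v) = 4*v**2)
W(r)**2 = (4*5**2)**2 = (4*25)**2 = 100**2 = 10000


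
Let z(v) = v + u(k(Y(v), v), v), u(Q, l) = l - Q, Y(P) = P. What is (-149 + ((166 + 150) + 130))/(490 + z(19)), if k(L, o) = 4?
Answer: 297/524 ≈ 0.56679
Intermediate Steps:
z(v) = -4 + 2*v (z(v) = v + (v - 1*4) = v + (v - 4) = v + (-4 + v) = -4 + 2*v)
(-149 + ((166 + 150) + 130))/(490 + z(19)) = (-149 + ((166 + 150) + 130))/(490 + (-4 + 2*19)) = (-149 + (316 + 130))/(490 + (-4 + 38)) = (-149 + 446)/(490 + 34) = 297/524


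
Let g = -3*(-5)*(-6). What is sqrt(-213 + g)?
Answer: I*sqrt(303) ≈ 17.407*I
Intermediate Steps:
g = -90 (g = 15*(-6) = -90)
sqrt(-213 + g) = sqrt(-213 - 90) = sqrt(-303) = I*sqrt(303)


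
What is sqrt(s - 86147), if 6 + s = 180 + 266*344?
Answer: sqrt(5531) ≈ 74.371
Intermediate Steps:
s = 91678 (s = -6 + (180 + 266*344) = -6 + (180 + 91504) = -6 + 91684 = 91678)
sqrt(s - 86147) = sqrt(91678 - 86147) = sqrt(5531)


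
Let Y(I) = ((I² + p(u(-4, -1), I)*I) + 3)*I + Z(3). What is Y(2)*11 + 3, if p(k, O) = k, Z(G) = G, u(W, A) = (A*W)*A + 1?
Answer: 58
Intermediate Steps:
u(W, A) = 1 + W*A² (u(W, A) = W*A² + 1 = 1 + W*A²)
Y(I) = 3 + I*(3 + I² - 3*I) (Y(I) = ((I² + (1 - 4*(-1)²)*I) + 3)*I + 3 = ((I² + (1 - 4*1)*I) + 3)*I + 3 = ((I² + (1 - 4)*I) + 3)*I + 3 = ((I² - 3*I) + 3)*I + 3 = (3 + I² - 3*I)*I + 3 = I*(3 + I² - 3*I) + 3 = 3 + I*(3 + I² - 3*I))
Y(2)*11 + 3 = (3 + 2³ - 3*2² + 3*2)*11 + 3 = (3 + 8 - 3*4 + 6)*11 + 3 = (3 + 8 - 12 + 6)*11 + 3 = 5*11 + 3 = 55 + 3 = 58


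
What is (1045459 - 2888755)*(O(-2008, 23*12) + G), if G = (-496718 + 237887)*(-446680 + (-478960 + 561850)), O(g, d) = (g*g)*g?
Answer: -158640956862967488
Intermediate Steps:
O(g, d) = g³ (O(g, d) = g²*g = g³)
G = 94160129490 (G = -258831*(-446680 + 82890) = -258831*(-363790) = 94160129490)
(1045459 - 2888755)*(O(-2008, 23*12) + G) = (1045459 - 2888755)*((-2008)³ + 94160129490) = -1843296*(-8096384512 + 94160129490) = -1843296*86063744978 = -158640956862967488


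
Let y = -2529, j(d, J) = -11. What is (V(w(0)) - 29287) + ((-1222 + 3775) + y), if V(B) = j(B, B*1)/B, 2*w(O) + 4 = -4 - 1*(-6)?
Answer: -29252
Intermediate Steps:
w(O) = -1 (w(O) = -2 + (-4 - 1*(-6))/2 = -2 + (-4 + 6)/2 = -2 + (½)*2 = -2 + 1 = -1)
V(B) = -11/B
(V(w(0)) - 29287) + ((-1222 + 3775) + y) = (-11/(-1) - 29287) + ((-1222 + 3775) - 2529) = (-11*(-1) - 29287) + (2553 - 2529) = (11 - 29287) + 24 = -29276 + 24 = -29252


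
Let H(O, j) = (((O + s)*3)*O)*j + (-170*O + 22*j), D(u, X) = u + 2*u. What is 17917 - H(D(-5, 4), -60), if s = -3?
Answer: 65287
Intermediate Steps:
D(u, X) = 3*u
H(O, j) = -170*O + 22*j + O*j*(-9 + 3*O) (H(O, j) = (((O - 3)*3)*O)*j + (-170*O + 22*j) = (((-3 + O)*3)*O)*j + (-170*O + 22*j) = ((-9 + 3*O)*O)*j + (-170*O + 22*j) = (O*(-9 + 3*O))*j + (-170*O + 22*j) = O*j*(-9 + 3*O) + (-170*O + 22*j) = -170*O + 22*j + O*j*(-9 + 3*O))
17917 - H(D(-5, 4), -60) = 17917 - (-510*(-5) + 22*(-60) - 9*3*(-5)*(-60) + 3*(-60)*(3*(-5))²) = 17917 - (-170*(-15) - 1320 - 9*(-15)*(-60) + 3*(-60)*(-15)²) = 17917 - (2550 - 1320 - 8100 + 3*(-60)*225) = 17917 - (2550 - 1320 - 8100 - 40500) = 17917 - 1*(-47370) = 17917 + 47370 = 65287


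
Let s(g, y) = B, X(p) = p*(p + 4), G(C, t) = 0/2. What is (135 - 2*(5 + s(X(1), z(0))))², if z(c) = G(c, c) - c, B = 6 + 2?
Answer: 11881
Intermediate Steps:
G(C, t) = 0 (G(C, t) = 0*(½) = 0)
B = 8
z(c) = -c (z(c) = 0 - c = -c)
X(p) = p*(4 + p)
s(g, y) = 8
(135 - 2*(5 + s(X(1), z(0))))² = (135 - 2*(5 + 8))² = (135 - 2*13)² = (135 - 26)² = 109² = 11881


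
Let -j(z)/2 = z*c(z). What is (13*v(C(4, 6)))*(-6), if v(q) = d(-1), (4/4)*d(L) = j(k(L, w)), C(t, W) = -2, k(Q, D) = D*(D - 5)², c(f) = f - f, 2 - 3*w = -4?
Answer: 0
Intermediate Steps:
w = 2 (w = ⅔ - ⅓*(-4) = ⅔ + 4/3 = 2)
c(f) = 0
k(Q, D) = D*(-5 + D)²
j(z) = 0 (j(z) = -2*z*0 = -2*0 = 0)
d(L) = 0
v(q) = 0
(13*v(C(4, 6)))*(-6) = (13*0)*(-6) = 0*(-6) = 0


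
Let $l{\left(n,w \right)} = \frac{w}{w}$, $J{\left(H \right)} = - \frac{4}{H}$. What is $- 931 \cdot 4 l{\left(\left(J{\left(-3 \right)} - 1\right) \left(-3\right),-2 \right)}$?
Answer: $-3724$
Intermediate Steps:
$l{\left(n,w \right)} = 1$
$- 931 \cdot 4 l{\left(\left(J{\left(-3 \right)} - 1\right) \left(-3\right),-2 \right)} = - 931 \cdot 4 \cdot 1 = \left(-931\right) 4 = -3724$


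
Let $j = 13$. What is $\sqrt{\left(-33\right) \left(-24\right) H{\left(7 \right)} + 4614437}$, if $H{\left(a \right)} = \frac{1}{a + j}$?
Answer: $\frac{\sqrt{115361915}}{5} \approx 2148.1$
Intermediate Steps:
$H{\left(a \right)} = \frac{1}{13 + a}$ ($H{\left(a \right)} = \frac{1}{a + 13} = \frac{1}{13 + a}$)
$\sqrt{\left(-33\right) \left(-24\right) H{\left(7 \right)} + 4614437} = \sqrt{\frac{\left(-33\right) \left(-24\right)}{13 + 7} + 4614437} = \sqrt{\frac{792}{20} + 4614437} = \sqrt{792 \cdot \frac{1}{20} + 4614437} = \sqrt{\frac{198}{5} + 4614437} = \sqrt{\frac{23072383}{5}} = \frac{\sqrt{115361915}}{5}$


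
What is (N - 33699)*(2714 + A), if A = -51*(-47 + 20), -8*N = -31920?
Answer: -121539519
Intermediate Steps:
N = 3990 (N = -⅛*(-31920) = 3990)
A = 1377 (A = -51*(-27) = 1377)
(N - 33699)*(2714 + A) = (3990 - 33699)*(2714 + 1377) = -29709*4091 = -121539519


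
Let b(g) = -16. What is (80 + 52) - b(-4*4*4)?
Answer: 148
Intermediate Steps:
(80 + 52) - b(-4*4*4) = (80 + 52) - 1*(-16) = 132 + 16 = 148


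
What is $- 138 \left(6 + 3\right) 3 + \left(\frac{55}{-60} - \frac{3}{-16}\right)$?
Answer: $- \frac{178883}{48} \approx -3726.7$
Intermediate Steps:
$- 138 \left(6 + 3\right) 3 + \left(\frac{55}{-60} - \frac{3}{-16}\right) = - 138 \cdot 9 \cdot 3 + \left(55 \left(- \frac{1}{60}\right) - - \frac{3}{16}\right) = \left(-138\right) 27 + \left(- \frac{11}{12} + \frac{3}{16}\right) = -3726 - \frac{35}{48} = - \frac{178883}{48}$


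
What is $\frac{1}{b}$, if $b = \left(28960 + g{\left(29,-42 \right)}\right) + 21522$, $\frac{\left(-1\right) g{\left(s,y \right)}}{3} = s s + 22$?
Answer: $\frac{1}{47893} \approx 2.088 \cdot 10^{-5}$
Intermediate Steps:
$g{\left(s,y \right)} = -66 - 3 s^{2}$ ($g{\left(s,y \right)} = - 3 \left(s s + 22\right) = - 3 \left(s^{2} + 22\right) = - 3 \left(22 + s^{2}\right) = -66 - 3 s^{2}$)
$b = 47893$ ($b = \left(28960 - \left(66 + 3 \cdot 29^{2}\right)\right) + 21522 = \left(28960 - 2589\right) + 21522 = 26371 + 21522 = 47893$)
$\frac{1}{b} = \frac{1}{47893}$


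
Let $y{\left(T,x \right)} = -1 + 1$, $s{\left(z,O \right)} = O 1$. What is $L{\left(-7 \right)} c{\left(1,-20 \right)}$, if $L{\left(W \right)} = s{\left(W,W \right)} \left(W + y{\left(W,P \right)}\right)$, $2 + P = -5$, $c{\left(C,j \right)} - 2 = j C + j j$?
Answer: $18718$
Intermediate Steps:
$s{\left(z,O \right)} = O$
$c{\left(C,j \right)} = 2 + j^{2} + C j$ ($c{\left(C,j \right)} = 2 + \left(j C + j j\right) = 2 + \left(C j + j^{2}\right) = 2 + \left(j^{2} + C j\right) = 2 + j^{2} + C j$)
$P = -7$ ($P = -2 - 5 = -7$)
$y{\left(T,x \right)} = 0$
$L{\left(W \right)} = W^{2}$ ($L{\left(W \right)} = W \left(W + 0\right) = W W = W^{2}$)
$L{\left(-7 \right)} c{\left(1,-20 \right)} = \left(-7\right)^{2} \left(2 + \left(-20\right)^{2} + 1 \left(-20\right)\right) = 49 \left(2 + 400 - 20\right) = 49 \cdot 382 = 18718$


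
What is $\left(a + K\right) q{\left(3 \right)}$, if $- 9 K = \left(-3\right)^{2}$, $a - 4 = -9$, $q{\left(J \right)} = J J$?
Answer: $-54$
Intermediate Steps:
$q{\left(J \right)} = J^{2}$
$a = -5$ ($a = 4 - 9 = -5$)
$K = -1$ ($K = - \frac{\left(-3\right)^{2}}{9} = \left(- \frac{1}{9}\right) 9 = -1$)
$\left(a + K\right) q{\left(3 \right)} = \left(-5 - 1\right) 3^{2} = \left(-6\right) 9 = -54$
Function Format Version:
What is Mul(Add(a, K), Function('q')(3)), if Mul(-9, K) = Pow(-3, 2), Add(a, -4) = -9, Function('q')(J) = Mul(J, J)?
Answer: -54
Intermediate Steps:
Function('q')(J) = Pow(J, 2)
a = -5 (a = Add(4, -9) = -5)
K = -1 (K = Mul(Rational(-1, 9), Pow(-3, 2)) = Mul(Rational(-1, 9), 9) = -1)
Mul(Add(a, K), Function('q')(3)) = Mul(Add(-5, -1), Pow(3, 2)) = Mul(-6, 9) = -54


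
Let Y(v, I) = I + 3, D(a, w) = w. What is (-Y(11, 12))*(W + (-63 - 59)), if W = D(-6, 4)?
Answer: 1770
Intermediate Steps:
W = 4
Y(v, I) = 3 + I
(-Y(11, 12))*(W + (-63 - 59)) = (-(3 + 12))*(4 + (-63 - 59)) = (-1*15)*(4 - 122) = -15*(-118) = 1770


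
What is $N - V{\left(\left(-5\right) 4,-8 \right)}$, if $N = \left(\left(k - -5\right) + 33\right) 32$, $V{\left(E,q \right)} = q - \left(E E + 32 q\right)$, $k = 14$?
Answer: $1816$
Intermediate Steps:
$V{\left(E,q \right)} = - E^{2} - 31 q$ ($V{\left(E,q \right)} = q - \left(E^{2} + 32 q\right) = - E^{2} - 31 q$)
$N = 1664$ ($N = \left(\left(14 - -5\right) + 33\right) 32 = \left(\left(14 + 5\right) + 33\right) 32 = \left(19 + 33\right) 32 = 52 \cdot 32 = 1664$)
$N - V{\left(\left(-5\right) 4,-8 \right)} = 1664 - \left(- \left(\left(-5\right) 4\right)^{2} - -248\right) = 1664 - \left(- \left(-20\right)^{2} + 248\right) = 1664 - \left(\left(-1\right) 400 + 248\right) = 1664 - \left(-400 + 248\right) = 1664 - -152 = 1664 + 152 = 1816$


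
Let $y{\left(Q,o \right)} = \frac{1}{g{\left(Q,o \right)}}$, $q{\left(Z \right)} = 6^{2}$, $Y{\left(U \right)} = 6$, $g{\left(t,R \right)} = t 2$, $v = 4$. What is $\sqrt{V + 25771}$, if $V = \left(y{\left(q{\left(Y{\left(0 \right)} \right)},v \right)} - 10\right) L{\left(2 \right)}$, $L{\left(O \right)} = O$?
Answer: $\frac{\sqrt{927037}}{6} \approx 160.47$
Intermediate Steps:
$g{\left(t,R \right)} = 2 t$
$q{\left(Z \right)} = 36$
$y{\left(Q,o \right)} = \frac{1}{2 Q}$
$V = - \frac{719}{36}$ ($V = \left(\frac{1}{2 \cdot 36} - 10\right) 2 = \left(\frac{1}{2} \cdot \frac{1}{36} - 10\right) 2 = \left(\frac{1}{72} - 10\right) 2 = \left(- \frac{719}{72}\right) 2 = - \frac{719}{36} \approx -19.972$)
$\sqrt{V + 25771} = \sqrt{- \frac{719}{36} + 25771} = \sqrt{\frac{927037}{36}} = \frac{\sqrt{927037}}{6}$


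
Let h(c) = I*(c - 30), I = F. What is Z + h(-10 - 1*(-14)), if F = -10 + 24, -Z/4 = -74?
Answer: -68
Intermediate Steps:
Z = 296 (Z = -4*(-74) = 296)
F = 14
I = 14
h(c) = -420 + 14*c (h(c) = 14*(c - 30) = 14*(-30 + c) = -420 + 14*c)
Z + h(-10 - 1*(-14)) = 296 + (-420 + 14*(-10 - 1*(-14))) = 296 + (-420 + 14*(-10 + 14)) = 296 + (-420 + 14*4) = 296 + (-420 + 56) = 296 - 364 = -68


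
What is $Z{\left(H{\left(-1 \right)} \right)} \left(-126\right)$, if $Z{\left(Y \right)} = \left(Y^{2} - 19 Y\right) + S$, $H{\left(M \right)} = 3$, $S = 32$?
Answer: $2016$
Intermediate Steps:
$Z{\left(Y \right)} = 32 + Y^{2} - 19 Y$ ($Z{\left(Y \right)} = \left(Y^{2} - 19 Y\right) + 32 = 32 + Y^{2} - 19 Y$)
$Z{\left(H{\left(-1 \right)} \right)} \left(-126\right) = \left(32 + 3^{2} - 57\right) \left(-126\right) = \left(32 + 9 - 57\right) \left(-126\right) = \left(-16\right) \left(-126\right) = 2016$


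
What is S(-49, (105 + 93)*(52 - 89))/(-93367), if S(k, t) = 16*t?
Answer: 117216/93367 ≈ 1.2554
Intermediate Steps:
S(-49, (105 + 93)*(52 - 89))/(-93367) = (16*((105 + 93)*(52 - 89)))/(-93367) = (16*(198*(-37)))*(-1/93367) = (16*(-7326))*(-1/93367) = -117216*(-1/93367) = 117216/93367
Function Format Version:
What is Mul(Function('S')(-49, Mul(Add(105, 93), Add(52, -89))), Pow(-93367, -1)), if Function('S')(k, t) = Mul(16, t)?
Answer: Rational(117216, 93367) ≈ 1.2554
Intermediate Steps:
Mul(Function('S')(-49, Mul(Add(105, 93), Add(52, -89))), Pow(-93367, -1)) = Mul(Mul(16, Mul(Add(105, 93), Add(52, -89))), Pow(-93367, -1)) = Mul(Mul(16, Mul(198, -37)), Rational(-1, 93367)) = Mul(Mul(16, -7326), Rational(-1, 93367)) = Mul(-117216, Rational(-1, 93367)) = Rational(117216, 93367)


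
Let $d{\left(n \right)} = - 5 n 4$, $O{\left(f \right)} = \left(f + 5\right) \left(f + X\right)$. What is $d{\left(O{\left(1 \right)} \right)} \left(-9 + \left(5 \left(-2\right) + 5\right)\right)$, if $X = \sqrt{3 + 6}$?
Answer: $6720$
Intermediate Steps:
$X = 3$ ($X = \sqrt{9} = 3$)
$O{\left(f \right)} = \left(3 + f\right) \left(5 + f\right)$ ($O{\left(f \right)} = \left(f + 5\right) \left(f + 3\right) = \left(5 + f\right) \left(3 + f\right) = \left(3 + f\right) \left(5 + f\right)$)
$d{\left(n \right)} = - 20 n$
$d{\left(O{\left(1 \right)} \right)} \left(-9 + \left(5 \left(-2\right) + 5\right)\right) = - 20 \left(15 + 1^{2} + 8 \cdot 1\right) \left(-9 + \left(5 \left(-2\right) + 5\right)\right) = - 20 \left(15 + 1 + 8\right) \left(-9 + \left(-10 + 5\right)\right) = \left(-20\right) 24 \left(-9 - 5\right) = \left(-480\right) \left(-14\right) = 6720$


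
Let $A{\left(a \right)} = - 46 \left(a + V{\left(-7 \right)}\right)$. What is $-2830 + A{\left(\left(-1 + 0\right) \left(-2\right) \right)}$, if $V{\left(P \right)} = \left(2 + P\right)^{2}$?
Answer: $-4072$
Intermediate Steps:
$A{\left(a \right)} = -1150 - 46 a$ ($A{\left(a \right)} = - 46 \left(a + \left(2 - 7\right)^{2}\right) = - 46 \left(a + \left(-5\right)^{2}\right) = - 46 \left(a + 25\right) = - 46 \left(25 + a\right) = -1150 - 46 a$)
$-2830 + A{\left(\left(-1 + 0\right) \left(-2\right) \right)} = -2830 - \left(1150 + 46 \left(-1 + 0\right) \left(-2\right)\right) = -2830 - \left(1150 + 46 \left(\left(-1\right) \left(-2\right)\right)\right) = -2830 - 1242 = -4072$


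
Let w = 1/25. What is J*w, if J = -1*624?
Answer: -624/25 ≈ -24.960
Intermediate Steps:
J = -624
w = 1/25 ≈ 0.040000
J*w = -624*1/25 = -624/25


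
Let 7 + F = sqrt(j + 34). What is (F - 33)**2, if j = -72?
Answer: (40 - I*sqrt(38))**2 ≈ 1562.0 - 493.15*I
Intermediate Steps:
F = -7 + I*sqrt(38) (F = -7 + sqrt(-72 + 34) = -7 + sqrt(-38) = -7 + I*sqrt(38) ≈ -7.0 + 6.1644*I)
(F - 33)**2 = ((-7 + I*sqrt(38)) - 33)**2 = (-40 + I*sqrt(38))**2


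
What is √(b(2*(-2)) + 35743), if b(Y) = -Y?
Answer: √35747 ≈ 189.07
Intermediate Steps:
√(b(2*(-2)) + 35743) = √(-2*(-2) + 35743) = √(-1*(-4) + 35743) = √(4 + 35743) = √35747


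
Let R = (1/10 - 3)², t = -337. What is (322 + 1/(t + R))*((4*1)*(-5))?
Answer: -211609960/32859 ≈ -6439.9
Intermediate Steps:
R = 841/100 (R = (⅒ - 3)² = (-29/10)² = 841/100 ≈ 8.4100)
(322 + 1/(t + R))*((4*1)*(-5)) = (322 + 1/(-337 + 841/100))*((4*1)*(-5)) = (322 + 1/(-32859/100))*(4*(-5)) = (322 - 100/32859)*(-20) = (10580498/32859)*(-20) = -211609960/32859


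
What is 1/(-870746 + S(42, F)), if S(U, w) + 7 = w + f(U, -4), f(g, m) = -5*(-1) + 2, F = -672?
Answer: -1/871418 ≈ -1.1476e-6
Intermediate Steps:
f(g, m) = 7 (f(g, m) = 5 + 2 = 7)
S(U, w) = w (S(U, w) = -7 + (w + 7) = -7 + (7 + w) = w)
1/(-870746 + S(42, F)) = 1/(-870746 - 672) = 1/(-871418) = -1/871418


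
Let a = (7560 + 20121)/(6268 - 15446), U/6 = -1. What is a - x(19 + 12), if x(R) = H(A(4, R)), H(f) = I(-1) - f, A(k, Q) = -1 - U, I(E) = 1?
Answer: 9031/9178 ≈ 0.98398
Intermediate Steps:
U = -6 (U = 6*(-1) = -6)
A(k, Q) = 5 (A(k, Q) = -1 - 1*(-6) = -1 + 6 = 5)
H(f) = 1 - f
a = -27681/9178 (a = 27681/(-9178) = 27681*(-1/9178) = -27681/9178 ≈ -3.0160)
x(R) = -4 (x(R) = 1 - 1*5 = 1 - 5 = -4)
a - x(19 + 12) = -27681/9178 - 1*(-4) = -27681/9178 + 4 = 9031/9178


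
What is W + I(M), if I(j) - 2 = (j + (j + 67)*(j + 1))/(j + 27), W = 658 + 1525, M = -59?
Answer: 70443/32 ≈ 2201.3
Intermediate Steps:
W = 2183
I(j) = 2 + (j + (1 + j)*(67 + j))/(27 + j) (I(j) = 2 + (j + (j + 67)*(j + 1))/(j + 27) = 2 + (j + (67 + j)*(1 + j))/(27 + j) = 2 + (j + (1 + j)*(67 + j))/(27 + j))
W + I(M) = 2183 + (121 + (-59)**2 + 71*(-59))/(27 - 59) = 2183 + (121 + 3481 - 4189)/(-32) = 2183 - 1/32*(-587) = 2183 + 587/32 = 70443/32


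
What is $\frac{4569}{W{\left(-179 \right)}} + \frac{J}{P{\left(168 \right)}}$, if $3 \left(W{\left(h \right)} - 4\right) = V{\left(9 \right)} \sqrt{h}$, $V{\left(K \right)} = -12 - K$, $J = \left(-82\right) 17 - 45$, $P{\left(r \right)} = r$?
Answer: $- \frac{3191375}{492072} + \frac{10661 i \sqrt{179}}{2929} \approx -6.4856 + 48.697 i$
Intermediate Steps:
$J = -1439$ ($J = -1394 - 45 = -1439$)
$W{\left(h \right)} = 4 - 7 \sqrt{h}$ ($W{\left(h \right)} = 4 + \frac{\left(-12 - 9\right) \sqrt{h}}{3} = 4 + \frac{\left(-21\right) \sqrt{h}}{3} = 4 - 7 \sqrt{h}$)
$\frac{4569}{W{\left(-179 \right)}} + \frac{J}{P{\left(168 \right)}} = \frac{4569}{4 - 7 \sqrt{-179}} - \frac{1439}{168} = \frac{4569}{4 - 7 i \sqrt{179}} - \frac{1439}{168} = - \frac{1439}{168} + \frac{4569}{4 - 7 i \sqrt{179}}$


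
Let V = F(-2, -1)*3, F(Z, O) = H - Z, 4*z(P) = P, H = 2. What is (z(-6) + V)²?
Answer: 441/4 ≈ 110.25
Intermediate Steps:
z(P) = P/4
F(Z, O) = 2 - Z
V = 12 (V = (2 - 1*(-2))*3 = (2 + 2)*3 = 4*3 = 12)
(z(-6) + V)² = ((¼)*(-6) + 12)² = (-3/2 + 12)² = (21/2)² = 441/4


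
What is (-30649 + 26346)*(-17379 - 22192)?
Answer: 170274013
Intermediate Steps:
(-30649 + 26346)*(-17379 - 22192) = -4303*(-39571) = 170274013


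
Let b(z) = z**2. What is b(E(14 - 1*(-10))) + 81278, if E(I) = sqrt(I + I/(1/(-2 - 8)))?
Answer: 81062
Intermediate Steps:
E(I) = 3*sqrt(-I) (E(I) = sqrt(I + I/(1/(-10))) = sqrt(I + I/(-1/10)) = sqrt(I + I*(-10)) = sqrt(I - 10*I) = sqrt(-9*I) = 3*sqrt(-I))
b(E(14 - 1*(-10))) + 81278 = (3*sqrt(-(14 - 1*(-10))))**2 + 81278 = (3*sqrt(-(14 + 10)))**2 + 81278 = (3*sqrt(-1*24))**2 + 81278 = (3*sqrt(-24))**2 + 81278 = (3*(2*I*sqrt(6)))**2 + 81278 = (6*I*sqrt(6))**2 + 81278 = -216 + 81278 = 81062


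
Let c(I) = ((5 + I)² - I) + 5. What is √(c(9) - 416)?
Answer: 4*I*√14 ≈ 14.967*I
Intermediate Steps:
c(I) = 5 + (5 + I)² - I
√(c(9) - 416) = √((5 + (5 + 9)² - 1*9) - 416) = √((5 + 14² - 9) - 416) = √((5 + 196 - 9) - 416) = √(192 - 416) = √(-224) = 4*I*√14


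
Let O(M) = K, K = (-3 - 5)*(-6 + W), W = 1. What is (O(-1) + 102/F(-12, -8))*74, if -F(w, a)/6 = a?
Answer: 12469/4 ≈ 3117.3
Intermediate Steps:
K = 40 (K = (-3 - 5)*(-6 + 1) = -8*(-5) = 40)
O(M) = 40
F(w, a) = -6*a
(O(-1) + 102/F(-12, -8))*74 = (40 + 102/((-6*(-8))))*74 = (40 + 102/48)*74 = (40 + 102*(1/48))*74 = (40 + 17/8)*74 = (337/8)*74 = 12469/4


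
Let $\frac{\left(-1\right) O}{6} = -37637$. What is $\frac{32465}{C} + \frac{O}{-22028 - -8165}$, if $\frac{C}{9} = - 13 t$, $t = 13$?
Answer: $- \frac{264512519}{7028541} \approx -37.634$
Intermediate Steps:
$O = 225822$ ($O = \left(-6\right) \left(-37637\right) = 225822$)
$C = -1521$ ($C = 9 \left(\left(-13\right) 13\right) = 9 \left(-169\right) = -1521$)
$\frac{32465}{C} + \frac{O}{-22028 - -8165} = \frac{32465}{-1521} + \frac{225822}{-22028 - -8165} = 32465 \left(- \frac{1}{1521}\right) + \frac{225822}{-22028 + 8165} = - \frac{32465}{1521} + \frac{225822}{-13863} = - \frac{32465}{1521} + 225822 \left(- \frac{1}{13863}\right) = - \frac{32465}{1521} - \frac{75274}{4621} = - \frac{264512519}{7028541}$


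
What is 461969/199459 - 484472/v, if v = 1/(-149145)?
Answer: 14412224480607929/199459 ≈ 7.2257e+10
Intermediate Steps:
v = -1/149145 ≈ -6.7049e-6
461969/199459 - 484472/v = 461969/199459 - 484472/(-1/149145) = 461969*(1/199459) - 484472*(-149145) = 461969/199459 + 72256576440 = 14412224480607929/199459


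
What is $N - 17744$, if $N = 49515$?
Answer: $31771$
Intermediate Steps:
$N - 17744 = 49515 - 17744 = 31771$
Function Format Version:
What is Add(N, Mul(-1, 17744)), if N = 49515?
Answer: 31771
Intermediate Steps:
Add(N, Mul(-1, 17744)) = Add(49515, Mul(-1, 17744)) = Add(49515, -17744) = 31771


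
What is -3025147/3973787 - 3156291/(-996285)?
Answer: 3176173188374/1319674793765 ≈ 2.4068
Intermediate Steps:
-3025147/3973787 - 3156291/(-996285) = -3025147*1/3973787 - 3156291*(-1/996285) = -3025147/3973787 + 1052097/332095 = 3176173188374/1319674793765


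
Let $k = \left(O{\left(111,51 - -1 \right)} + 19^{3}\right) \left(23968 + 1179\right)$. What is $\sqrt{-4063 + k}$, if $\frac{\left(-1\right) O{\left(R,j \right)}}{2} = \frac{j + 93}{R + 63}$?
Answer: $\frac{\sqrt{1551935685}}{3} \approx 13132.0$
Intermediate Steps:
$O{\left(R,j \right)} = - \frac{2 \left(93 + j\right)}{63 + R}$ ($O{\left(R,j \right)} = - 2 \frac{j + 93}{R + 63} = - 2 \frac{93 + j}{63 + R} = - \frac{2 \left(93 + j\right)}{63 + R}$)
$k = \frac{517324084}{3}$ ($k = \left(\frac{2 \left(-93 - \left(51 - -1\right)\right)}{63 + 111} + 19^{3}\right) \left(23968 + 1179\right) = \left(\frac{2 \left(-93 - \left(51 + 1\right)\right)}{174} + 6859\right) 25147 = \left(2 \cdot \frac{1}{174} \left(-93 - 52\right) + 6859\right) 25147 = \left(2 \cdot \frac{1}{174} \left(-145\right) + 6859\right) 25147 = \left(- \frac{5}{3} + 6859\right) 25147 = \frac{20572}{3} \cdot 25147 = \frac{517324084}{3} \approx 1.7244 \cdot 10^{8}$)
$\sqrt{-4063 + k} = \sqrt{-4063 + \frac{517324084}{3}} = \sqrt{\frac{517311895}{3}} = \frac{\sqrt{1551935685}}{3}$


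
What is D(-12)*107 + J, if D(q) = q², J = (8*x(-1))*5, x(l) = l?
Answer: 15368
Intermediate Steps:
J = -40 (J = (8*(-1))*5 = -8*5 = -40)
D(-12)*107 + J = (-12)²*107 - 40 = 144*107 - 40 = 15408 - 40 = 15368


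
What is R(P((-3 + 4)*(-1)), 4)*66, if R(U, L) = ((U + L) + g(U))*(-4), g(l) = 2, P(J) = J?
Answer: -1320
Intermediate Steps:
R(U, L) = -8 - 4*L - 4*U (R(U, L) = ((U + L) + 2)*(-4) = ((L + U) + 2)*(-4) = (2 + L + U)*(-4) = -8 - 4*L - 4*U)
R(P((-3 + 4)*(-1)), 4)*66 = (-8 - 4*4 - 4*(-3 + 4)*(-1))*66 = (-8 - 16 - 4*(-1))*66 = (-8 - 16 + 4)*66 = -20*66 = -1320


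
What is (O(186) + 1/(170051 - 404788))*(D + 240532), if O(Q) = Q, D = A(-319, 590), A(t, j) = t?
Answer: 10487959250253/234737 ≈ 4.4680e+7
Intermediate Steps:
D = -319
(O(186) + 1/(170051 - 404788))*(D + 240532) = (186 + 1/(170051 - 404788))*(-319 + 240532) = (186 + 1/(-234737))*240213 = (186 - 1/234737)*240213 = (43661081/234737)*240213 = 10487959250253/234737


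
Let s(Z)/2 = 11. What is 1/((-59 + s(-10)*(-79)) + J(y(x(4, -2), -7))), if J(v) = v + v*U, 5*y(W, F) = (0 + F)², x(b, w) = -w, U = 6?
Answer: -5/8642 ≈ -0.00057857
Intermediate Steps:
s(Z) = 22 (s(Z) = 2*11 = 22)
y(W, F) = F²/5 (y(W, F) = (0 + F)²/5 = F²/5)
J(v) = 7*v (J(v) = v + v*6 = v + 6*v = 7*v)
1/((-59 + s(-10)*(-79)) + J(y(x(4, -2), -7))) = 1/((-59 + 22*(-79)) + 7*((⅕)*(-7)²)) = 1/((-59 - 1738) + 7*((⅕)*49)) = 1/(-1797 + 7*(49/5)) = 1/(-1797 + 343/5) = 1/(-8642/5) = -5/8642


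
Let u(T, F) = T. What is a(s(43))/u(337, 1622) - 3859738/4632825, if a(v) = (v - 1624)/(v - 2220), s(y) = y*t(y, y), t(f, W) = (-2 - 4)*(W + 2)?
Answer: -597593622931/719741793525 ≈ -0.83029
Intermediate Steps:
t(f, W) = -12 - 6*W (t(f, W) = -6*(2 + W) = -12 - 6*W)
s(y) = y*(-12 - 6*y)
a(v) = (-1624 + v)/(-2220 + v)
a(s(43))/u(337, 1622) - 3859738/4632825 = ((-1624 - 6*43*(2 + 43))/(-2220 - 6*43*(2 + 43)))/337 - 3859738/4632825 = ((-1624 - 6*43*45)/(-2220 - 6*43*45))*(1/337) - 3859738*1/4632825 = ((-1624 - 11610)/(-2220 - 11610))*(1/337) - 3859738/4632825 = (-13234/(-13830))*(1/337) - 3859738/4632825 = -1/13830*(-13234)*(1/337) - 3859738/4632825 = (6617/6915)*(1/337) - 3859738/4632825 = 6617/2330355 - 3859738/4632825 = -597593622931/719741793525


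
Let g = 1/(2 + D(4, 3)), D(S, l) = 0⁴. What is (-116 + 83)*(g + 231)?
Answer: -15279/2 ≈ -7639.5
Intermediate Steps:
D(S, l) = 0
g = ½ (g = 1/(2 + 0) = 1/2 = ½ ≈ 0.50000)
(-116 + 83)*(g + 231) = (-116 + 83)*(½ + 231) = -33*463/2 = -15279/2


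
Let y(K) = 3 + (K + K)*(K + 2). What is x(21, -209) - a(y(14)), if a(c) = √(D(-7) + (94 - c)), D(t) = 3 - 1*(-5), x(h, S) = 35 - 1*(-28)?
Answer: 63 - I*√349 ≈ 63.0 - 18.682*I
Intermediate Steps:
x(h, S) = 63 (x(h, S) = 35 + 28 = 63)
D(t) = 8 (D(t) = 3 + 5 = 8)
y(K) = 3 + 2*K*(2 + K) (y(K) = 3 + (2*K)*(2 + K) = 3 + 2*K*(2 + K))
a(c) = √(102 - c) (a(c) = √(8 + (94 - c)) = √(102 - c))
x(21, -209) - a(y(14)) = 63 - √(102 - (3 + 2*14² + 4*14)) = 63 - √(102 - (3 + 2*196 + 56)) = 63 - √(102 - (3 + 392 + 56)) = 63 - √(102 - 1*451) = 63 - √(102 - 451) = 63 - √(-349) = 63 - I*√349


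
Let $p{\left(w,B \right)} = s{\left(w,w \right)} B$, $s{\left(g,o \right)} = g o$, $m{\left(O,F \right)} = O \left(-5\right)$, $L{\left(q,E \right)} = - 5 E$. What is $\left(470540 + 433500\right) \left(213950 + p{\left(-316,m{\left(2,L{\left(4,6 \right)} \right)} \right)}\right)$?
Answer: $-709318824400$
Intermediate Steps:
$m{\left(O,F \right)} = - 5 O$
$p{\left(w,B \right)} = B w^{2}$ ($p{\left(w,B \right)} = w w B = w^{2} B = B w^{2}$)
$\left(470540 + 433500\right) \left(213950 + p{\left(-316,m{\left(2,L{\left(4,6 \right)} \right)} \right)}\right) = \left(470540 + 433500\right) \left(213950 + \left(-5\right) 2 \left(-316\right)^{2}\right) = 904040 \left(213950 - 998560\right) = 904040 \left(-784610\right) = -709318824400$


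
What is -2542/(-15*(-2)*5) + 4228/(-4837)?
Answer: -923561/51825 ≈ -17.821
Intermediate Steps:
-2542/(-15*(-2)*5) + 4228/(-4837) = -2542/(30*5) + 4228*(-1/4837) = -2542/150 - 604/691 = -2542*1/150 - 604/691 = -1271/75 - 604/691 = -923561/51825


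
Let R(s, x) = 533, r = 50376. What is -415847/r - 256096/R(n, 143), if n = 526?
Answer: -13122738547/26850408 ≈ -488.74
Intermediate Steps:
-415847/r - 256096/R(n, 143) = -415847/50376 - 256096/533 = -13122738547/26850408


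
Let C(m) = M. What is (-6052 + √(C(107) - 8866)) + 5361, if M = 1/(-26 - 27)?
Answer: -691 + 3*I*√2767183/53 ≈ -691.0 + 94.16*I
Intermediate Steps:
M = -1/53 (M = 1/(-53) = -1/53 ≈ -0.018868)
C(m) = -1/53
(-6052 + √(C(107) - 8866)) + 5361 = (-6052 + √(-1/53 - 8866)) + 5361 = (-6052 + √(-469899/53)) + 5361 = (-6052 + 3*I*√2767183/53) + 5361 = -691 + 3*I*√2767183/53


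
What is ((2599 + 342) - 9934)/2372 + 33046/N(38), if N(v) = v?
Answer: 39059689/45068 ≈ 866.68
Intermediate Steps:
((2599 + 342) - 9934)/2372 + 33046/N(38) = ((2599 + 342) - 9934)/2372 + 33046/38 = (2941 - 9934)*(1/2372) + 33046*(1/38) = -6993*1/2372 + 16523/19 = -6993/2372 + 16523/19 = 39059689/45068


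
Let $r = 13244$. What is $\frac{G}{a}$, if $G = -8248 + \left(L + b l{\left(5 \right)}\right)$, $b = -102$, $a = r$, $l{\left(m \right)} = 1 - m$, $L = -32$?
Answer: $- \frac{1968}{3311} \approx -0.59438$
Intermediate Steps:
$a = 13244$
$G = -7872$ ($G = -8248 - \left(32 + 102 \left(1 - 5\right)\right) = -8248 - -376 = -8248 + \left(-32 + 408\right) = -8248 + 376 = -7872$)
$\frac{G}{a} = - \frac{7872}{13244} = \left(-7872\right) \frac{1}{13244} = - \frac{1968}{3311}$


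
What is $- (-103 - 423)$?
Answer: $526$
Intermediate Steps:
$- (-103 - 423) = \left(-1\right) \left(-526\right) = 526$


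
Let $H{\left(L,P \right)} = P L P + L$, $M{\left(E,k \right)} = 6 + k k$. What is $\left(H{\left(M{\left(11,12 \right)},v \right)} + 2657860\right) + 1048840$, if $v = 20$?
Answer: $3766850$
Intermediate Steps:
$M{\left(E,k \right)} = 6 + k^{2}$
$H{\left(L,P \right)} = L + L P^{2}$ ($H{\left(L,P \right)} = L P P + L = L P^{2} + L = L + L P^{2}$)
$\left(H{\left(M{\left(11,12 \right)},v \right)} + 2657860\right) + 1048840 = \left(\left(6 + 12^{2}\right) \left(1 + 20^{2}\right) + 2657860\right) + 1048840 = \left(\left(6 + 144\right) \left(1 + 400\right) + 2657860\right) + 1048840 = \left(150 \cdot 401 + 2657860\right) + 1048840 = \left(60150 + 2657860\right) + 1048840 = 2718010 + 1048840 = 3766850$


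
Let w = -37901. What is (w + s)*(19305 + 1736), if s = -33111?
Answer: -1494163492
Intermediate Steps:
(w + s)*(19305 + 1736) = (-37901 - 33111)*(19305 + 1736) = -71012*21041 = -1494163492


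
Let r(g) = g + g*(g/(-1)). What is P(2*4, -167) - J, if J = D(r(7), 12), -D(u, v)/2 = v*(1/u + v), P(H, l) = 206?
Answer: 3454/7 ≈ 493.43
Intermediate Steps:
r(g) = g - g² (r(g) = g + g*(g*(-1)) = g + g*(-g) = g - g²)
D(u, v) = -2*v*(v + 1/u) (D(u, v) = -2*v*(1/u + v) = -2*v*(v + 1/u))
J = -2012/7 (J = -2*12*(1 + (7*(1 - 1*7))*12)/7*(1 - 1*7) = -2*12*(1 + (7*(1 - 7))*12)/7*(1 - 7) = -2*12*(1 + (7*(-6))*12)/7*(-6) = -2*12*(1 - 42*12)/(-42) = -2*12*(-1/42)*(1 - 504) = -2*12*(-1/42)*(-503) = -2012/7 ≈ -287.43)
P(2*4, -167) - J = 206 - 1*(-2012/7) = 206 + 2012/7 = 3454/7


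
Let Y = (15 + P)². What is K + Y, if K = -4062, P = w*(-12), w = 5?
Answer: -2037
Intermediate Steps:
P = -60 (P = 5*(-12) = -60)
Y = 2025 (Y = (15 - 60)² = (-45)² = 2025)
K + Y = -4062 + 2025 = -2037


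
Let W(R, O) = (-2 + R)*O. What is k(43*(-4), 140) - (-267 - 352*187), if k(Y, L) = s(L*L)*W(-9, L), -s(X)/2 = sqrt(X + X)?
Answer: 66091 + 431200*sqrt(2) ≈ 6.7590e+5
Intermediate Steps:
W(R, O) = O*(-2 + R)
s(X) = -2*sqrt(2)*sqrt(X) (s(X) = -2*sqrt(X + X) = -2*sqrt(2)*sqrt(X))
k(Y, L) = 22*L*sqrt(2)*sqrt(L**2) (k(Y, L) = (-2*sqrt(2)*sqrt(L*L))*(L*(-2 - 9)) = (-2*sqrt(2)*sqrt(L**2))*(L*(-11)) = (-2*sqrt(2)*sqrt(L**2))*(-11*L) = 22*L*sqrt(2)*sqrt(L**2))
k(43*(-4), 140) - (-267 - 352*187) = 22*140*sqrt(2)*sqrt(140**2) - (-267 - 352*187) = 22*140*sqrt(2)*sqrt(19600) - (-267 - 65824) = 22*140*sqrt(2)*140 - 1*(-66091) = 431200*sqrt(2) + 66091 = 66091 + 431200*sqrt(2)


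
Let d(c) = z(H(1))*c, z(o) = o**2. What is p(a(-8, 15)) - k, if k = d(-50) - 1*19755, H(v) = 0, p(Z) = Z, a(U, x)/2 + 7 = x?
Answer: 19771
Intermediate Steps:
a(U, x) = -14 + 2*x
d(c) = 0 (d(c) = 0**2*c = 0*c = 0)
k = -19755 (k = 0 - 1*19755 = 0 - 19755 = -19755)
p(a(-8, 15)) - k = (-14 + 2*15) - 1*(-19755) = (-14 + 30) + 19755 = 16 + 19755 = 19771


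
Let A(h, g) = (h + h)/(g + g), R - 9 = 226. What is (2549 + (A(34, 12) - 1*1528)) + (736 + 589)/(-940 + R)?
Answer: 288191/282 ≈ 1022.0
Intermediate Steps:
R = 235 (R = 9 + 226 = 235)
A(h, g) = h/g (A(h, g) = (2*h)/((2*g)) = (2*h)*(1/(2*g)) = h/g)
(2549 + (A(34, 12) - 1*1528)) + (736 + 589)/(-940 + R) = (2549 + (34/12 - 1*1528)) + (736 + 589)/(-940 + 235) = (2549 + (34*(1/12) - 1528)) + 1325/(-705) = (2549 + (17/6 - 1528)) + 1325*(-1/705) = (2549 - 9151/6) - 265/141 = 6143/6 - 265/141 = 288191/282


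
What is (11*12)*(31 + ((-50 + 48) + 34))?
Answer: 8316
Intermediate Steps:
(11*12)*(31 + ((-50 + 48) + 34)) = 132*(31 + (-2 + 34)) = 132*(31 + 32) = 132*63 = 8316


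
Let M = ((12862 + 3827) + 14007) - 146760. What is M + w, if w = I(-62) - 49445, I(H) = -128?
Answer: -165637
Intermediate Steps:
w = -49573 (w = -128 - 49445 = -49573)
M = -116064 (M = (16689 + 14007) - 146760 = 30696 - 146760 = -116064)
M + w = -116064 - 49573 = -165637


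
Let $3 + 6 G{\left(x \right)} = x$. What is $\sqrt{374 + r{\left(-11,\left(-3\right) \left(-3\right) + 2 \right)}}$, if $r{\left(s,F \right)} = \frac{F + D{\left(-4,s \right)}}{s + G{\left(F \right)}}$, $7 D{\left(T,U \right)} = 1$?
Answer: $\frac{2 \sqrt{3841166}}{203} \approx 19.309$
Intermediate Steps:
$G{\left(x \right)} = - \frac{1}{2} + \frac{x}{6}$
$D{\left(T,U \right)} = \frac{1}{7}$ ($D{\left(T,U \right)} = \frac{1}{7} \cdot 1 = \frac{1}{7}$)
$r{\left(s,F \right)} = \frac{\frac{1}{7} + F}{- \frac{1}{2} + s + \frac{F}{6}}$ ($r{\left(s,F \right)} = \frac{F + \frac{1}{7}}{s + \left(- \frac{1}{2} + \frac{F}{6}\right)} = \frac{\frac{1}{7} + F}{- \frac{1}{2} + s + \frac{F}{6}}$)
$\sqrt{374 + r{\left(-11,\left(-3\right) \left(-3\right) + 2 \right)}} = \sqrt{374 + \frac{6 \left(1 + 7 \left(\left(-3\right) \left(-3\right) + 2\right)\right)}{7 \left(-3 + \left(\left(-3\right) \left(-3\right) + 2\right) + 6 \left(-11\right)\right)}} = \sqrt{374 + \frac{6 \left(1 + 7 \left(9 + 2\right)\right)}{7 \left(-3 + \left(9 + 2\right) - 66\right)}} = \sqrt{374 + \frac{6 \left(1 + 7 \cdot 11\right)}{7 \left(-3 + 11 - 66\right)}} = \sqrt{374 + \frac{6 \left(1 + 77\right)}{7 \left(-58\right)}} = \sqrt{374 + \frac{6}{7} \left(- \frac{1}{58}\right) 78} = \sqrt{374 - \frac{234}{203}} = \sqrt{\frac{75688}{203}} = \frac{2 \sqrt{3841166}}{203}$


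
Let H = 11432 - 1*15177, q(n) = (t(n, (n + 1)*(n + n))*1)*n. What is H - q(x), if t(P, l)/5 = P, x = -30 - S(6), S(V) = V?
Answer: -10225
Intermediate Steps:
x = -36 (x = -30 - 1*6 = -30 - 6 = -36)
t(P, l) = 5*P
q(n) = 5*n**2 (q(n) = ((5*n)*1)*n = (5*n)*n = 5*n**2)
H = -3745 (H = 11432 - 15177 = -3745)
H - q(x) = -3745 - 5*(-36)**2 = -3745 - 5*1296 = -3745 - 1*6480 = -3745 - 6480 = -10225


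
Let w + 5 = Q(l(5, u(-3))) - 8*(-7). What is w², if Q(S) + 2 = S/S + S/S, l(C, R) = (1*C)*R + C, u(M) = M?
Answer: 2601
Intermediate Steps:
l(C, R) = C + C*R (l(C, R) = C*R + C = C + C*R)
Q(S) = 0 (Q(S) = -2 + (S/S + S/S) = -2 + (1 + 1) = -2 + 2 = 0)
w = 51 (w = -5 + (0 - 8*(-7)) = -5 + (0 + 56) = -5 + 56 = 51)
w² = 51² = 2601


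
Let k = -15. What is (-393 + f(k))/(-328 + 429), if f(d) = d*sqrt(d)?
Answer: -393/101 - 15*I*sqrt(15)/101 ≈ -3.8911 - 0.5752*I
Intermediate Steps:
f(d) = d**(3/2)
(-393 + f(k))/(-328 + 429) = (-393 + (-15)**(3/2))/(-328 + 429) = (-393 - 15*I*sqrt(15))/101 = (-393 - 15*I*sqrt(15))*(1/101) = -393/101 - 15*I*sqrt(15)/101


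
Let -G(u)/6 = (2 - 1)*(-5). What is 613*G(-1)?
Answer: 18390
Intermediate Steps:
G(u) = 30 (G(u) = -6*(2 - 1)*(-5) = -6*(-5) = 30)
613*G(-1) = 613*30 = 18390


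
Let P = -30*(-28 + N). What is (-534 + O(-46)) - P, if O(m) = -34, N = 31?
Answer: -478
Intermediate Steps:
P = -90 (P = -30*(-28 + 31) = -30*3 = -90)
(-534 + O(-46)) - P = (-534 - 34) - 1*(-90) = -568 + 90 = -478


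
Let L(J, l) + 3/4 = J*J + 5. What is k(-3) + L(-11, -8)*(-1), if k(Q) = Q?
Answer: -513/4 ≈ -128.25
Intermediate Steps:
L(J, l) = 17/4 + J² (L(J, l) = -¾ + (J*J + 5) = -¾ + (J² + 5) = -¾ + (5 + J²) = 17/4 + J²)
k(-3) + L(-11, -8)*(-1) = -3 + (17/4 + (-11)²)*(-1) = -3 + (17/4 + 121)*(-1) = -3 + (501/4)*(-1) = -3 - 501/4 = -513/4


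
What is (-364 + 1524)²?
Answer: 1345600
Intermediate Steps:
(-364 + 1524)² = 1160² = 1345600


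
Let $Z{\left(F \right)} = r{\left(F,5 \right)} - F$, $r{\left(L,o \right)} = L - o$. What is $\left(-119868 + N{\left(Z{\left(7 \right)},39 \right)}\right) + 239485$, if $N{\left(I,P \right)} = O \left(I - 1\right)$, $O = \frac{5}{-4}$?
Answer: $\frac{239249}{2} \approx 1.1962 \cdot 10^{5}$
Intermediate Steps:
$O = - \frac{5}{4}$ ($O = 5 \left(- \frac{1}{4}\right) = - \frac{5}{4} \approx -1.25$)
$Z{\left(F \right)} = -5$ ($Z{\left(F \right)} = \left(F - 5\right) - F = \left(-5 + F\right) - F = -5$)
$N{\left(I,P \right)} = \frac{5}{4} - \frac{5 I}{4}$ ($N{\left(I,P \right)} = - \frac{5 \left(I - 1\right)}{4} = - \frac{5 \left(-1 + I\right)}{4} = \frac{5}{4} - \frac{5 I}{4}$)
$\left(-119868 + N{\left(Z{\left(7 \right)},39 \right)}\right) + 239485 = \left(-119868 + \left(\frac{5}{4} - - \frac{25}{4}\right)\right) + 239485 = \left(-119868 + \left(\frac{5}{4} + \frac{25}{4}\right)\right) + 239485 = \left(-119868 + \frac{15}{2}\right) + 239485 = - \frac{239721}{2} + 239485 = \frac{239249}{2}$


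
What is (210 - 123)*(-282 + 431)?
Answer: 12963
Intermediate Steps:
(210 - 123)*(-282 + 431) = 87*149 = 12963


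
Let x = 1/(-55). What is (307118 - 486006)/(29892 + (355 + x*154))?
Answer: -2360/399 ≈ -5.9148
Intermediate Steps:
x = -1/55 ≈ -0.018182
(307118 - 486006)/(29892 + (355 + x*154)) = (307118 - 486006)/(29892 + (355 - 1/55*154)) = -178888/(29892 + (355 - 14/5)) = -178888/(29892 + 1761/5) = -178888/151221/5 = -178888*5/151221 = -2360/399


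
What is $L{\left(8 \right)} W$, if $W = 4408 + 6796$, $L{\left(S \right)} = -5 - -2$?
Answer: $-33612$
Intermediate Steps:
$L{\left(S \right)} = -3$ ($L{\left(S \right)} = -5 + 2 = -3$)
$W = 11204$
$L{\left(8 \right)} W = \left(-3\right) 11204 = -33612$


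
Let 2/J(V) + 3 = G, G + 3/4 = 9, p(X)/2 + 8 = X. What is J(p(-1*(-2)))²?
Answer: 64/441 ≈ 0.14512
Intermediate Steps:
p(X) = -16 + 2*X
G = 33/4 (G = -¾ + 9 = 33/4 ≈ 8.2500)
J(V) = 8/21 (J(V) = 2/(-3 + 33/4) = 2/(21/4) = 2*(4/21) = 8/21)
J(p(-1*(-2)))² = (8/21)² = 64/441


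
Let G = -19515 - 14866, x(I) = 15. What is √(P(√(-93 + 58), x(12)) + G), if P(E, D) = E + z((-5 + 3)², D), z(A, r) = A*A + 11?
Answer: √(-34354 + I*√35) ≈ 0.016 + 185.35*I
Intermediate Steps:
z(A, r) = 11 + A² (z(A, r) = A² + 11 = 11 + A²)
P(E, D) = 27 + E (P(E, D) = E + (11 + ((-5 + 3)²)²) = E + (11 + ((-2)²)²) = E + (11 + 4²) = E + (11 + 16) = E + 27 = 27 + E)
G = -34381
√(P(√(-93 + 58), x(12)) + G) = √((27 + √(-93 + 58)) - 34381) = √((27 + √(-35)) - 34381) = √((27 + I*√35) - 34381) = √(-34354 + I*√35)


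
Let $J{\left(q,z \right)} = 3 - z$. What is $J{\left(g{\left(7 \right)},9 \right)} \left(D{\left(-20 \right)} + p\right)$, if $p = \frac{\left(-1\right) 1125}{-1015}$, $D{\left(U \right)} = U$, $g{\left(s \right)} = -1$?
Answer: $\frac{23010}{203} \approx 113.35$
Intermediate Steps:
$p = \frac{225}{203}$ ($p = \left(-1125\right) \left(- \frac{1}{1015}\right) = \frac{225}{203} \approx 1.1084$)
$J{\left(g{\left(7 \right)},9 \right)} \left(D{\left(-20 \right)} + p\right) = \left(3 - 9\right) \left(-20 + \frac{225}{203}\right) = \left(3 - 9\right) \left(- \frac{3835}{203}\right) = \left(-6\right) \left(- \frac{3835}{203}\right) = \frac{23010}{203}$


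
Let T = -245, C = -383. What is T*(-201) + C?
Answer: 48862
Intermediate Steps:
T*(-201) + C = -245*(-201) - 383 = 49245 - 383 = 48862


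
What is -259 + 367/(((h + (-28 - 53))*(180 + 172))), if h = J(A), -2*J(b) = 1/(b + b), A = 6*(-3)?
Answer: -66453379/256564 ≈ -259.01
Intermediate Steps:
A = -18
J(b) = -1/(4*b) (J(b) = -1/(2*(b + b)) = -1/(2*b)/2 = -1/(4*b))
h = 1/72 (h = -¼/(-18) = -¼*(-1/18) = 1/72 ≈ 0.013889)
-259 + 367/(((h + (-28 - 53))*(180 + 172))) = -259 + 367/(((1/72 + (-28 - 53))*(180 + 172))) = -259 + 367/(((1/72 - 81)*352)) = -259 + 367/((-5831/72*352)) = -259 + 367/(-256564/9) = -259 + 367*(-9/256564) = -259 - 3303/256564 = -66453379/256564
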